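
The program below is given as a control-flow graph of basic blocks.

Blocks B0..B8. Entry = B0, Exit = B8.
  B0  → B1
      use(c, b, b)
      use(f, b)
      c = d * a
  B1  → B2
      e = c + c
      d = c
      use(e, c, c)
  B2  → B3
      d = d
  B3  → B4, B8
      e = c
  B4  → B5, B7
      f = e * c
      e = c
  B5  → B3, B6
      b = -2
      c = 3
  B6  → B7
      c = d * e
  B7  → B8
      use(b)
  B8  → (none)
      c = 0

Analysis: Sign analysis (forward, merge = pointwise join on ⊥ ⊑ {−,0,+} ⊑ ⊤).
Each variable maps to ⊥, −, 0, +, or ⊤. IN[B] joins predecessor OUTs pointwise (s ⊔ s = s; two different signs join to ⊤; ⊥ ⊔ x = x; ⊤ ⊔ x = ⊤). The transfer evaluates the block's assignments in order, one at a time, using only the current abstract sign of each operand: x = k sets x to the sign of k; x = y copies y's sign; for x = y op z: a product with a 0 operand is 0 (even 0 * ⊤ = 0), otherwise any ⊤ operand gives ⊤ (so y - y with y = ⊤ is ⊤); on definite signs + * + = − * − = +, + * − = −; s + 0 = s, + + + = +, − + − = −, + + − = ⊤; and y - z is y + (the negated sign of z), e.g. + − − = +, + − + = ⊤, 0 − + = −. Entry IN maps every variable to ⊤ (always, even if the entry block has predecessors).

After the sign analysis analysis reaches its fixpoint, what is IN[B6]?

Per-block solution:
  B0:   IN=(all ⊤)   OUT=(all ⊤)
  B1:   IN=(all ⊤)   OUT=(all ⊤)
  B2:   IN=(all ⊤)   OUT=(all ⊤)
  B3:   IN=(all ⊤)   OUT=(all ⊤)
  B4:   IN=(all ⊤)   OUT=(all ⊤)
  B5:   IN=(all ⊤)   OUT={b:-, c:+; rest ⊤}
  B6:   IN={b:-, c:+; rest ⊤}   OUT={b:-; rest ⊤}
  B7:   IN=(all ⊤)   OUT=(all ⊤)
  B8:   IN=(all ⊤)   OUT={c:0; rest ⊤}

Merge at B6: IN[B6] = OUT[B5] = {a: ⊤, b: -, c: +, d: ⊤, e: ⊤, f: ⊤}

Answer: {a: ⊤, b: -, c: +, d: ⊤, e: ⊤, f: ⊤}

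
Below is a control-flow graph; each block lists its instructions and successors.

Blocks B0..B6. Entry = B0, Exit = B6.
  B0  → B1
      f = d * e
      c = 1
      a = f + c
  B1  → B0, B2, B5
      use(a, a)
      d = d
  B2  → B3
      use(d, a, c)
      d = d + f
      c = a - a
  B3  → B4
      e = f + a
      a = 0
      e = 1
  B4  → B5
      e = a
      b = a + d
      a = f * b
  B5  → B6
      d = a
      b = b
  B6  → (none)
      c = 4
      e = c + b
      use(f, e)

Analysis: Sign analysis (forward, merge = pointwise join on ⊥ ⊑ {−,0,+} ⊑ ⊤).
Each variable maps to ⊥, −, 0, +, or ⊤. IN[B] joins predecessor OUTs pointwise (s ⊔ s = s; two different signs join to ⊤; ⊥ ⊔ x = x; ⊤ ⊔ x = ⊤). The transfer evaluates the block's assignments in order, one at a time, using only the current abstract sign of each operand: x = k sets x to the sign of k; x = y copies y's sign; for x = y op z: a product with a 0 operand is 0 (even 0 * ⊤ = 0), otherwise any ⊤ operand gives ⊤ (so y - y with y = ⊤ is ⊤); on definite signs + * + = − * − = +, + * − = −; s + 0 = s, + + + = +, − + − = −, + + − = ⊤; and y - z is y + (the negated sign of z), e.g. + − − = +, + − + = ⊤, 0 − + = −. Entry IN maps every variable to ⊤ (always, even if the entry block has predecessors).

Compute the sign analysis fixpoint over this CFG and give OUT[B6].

Answer: {a: ⊤, b: ⊤, c: +, d: ⊤, e: ⊤, f: ⊤}

Working:
Converged values:
  B0:  IN=(all ⊤)  OUT={c:+; rest ⊤}
  B1:  IN={c:+; rest ⊤}  OUT={c:+; rest ⊤}
  B2:  IN={c:+; rest ⊤}  OUT=(all ⊤)
  B3:  IN=(all ⊤)  OUT={a:0, e:+; rest ⊤}
  B4:  IN={a:0, e:+; rest ⊤}  OUT={e:0; rest ⊤}
  B5:  IN=(all ⊤)  OUT=(all ⊤)
  B6:  IN=(all ⊤)  OUT={c:+; rest ⊤}

Merge at B6: IN[B6] = OUT[B5] = {a: ⊤, b: ⊤, c: ⊤, d: ⊤, e: ⊤, f: ⊤}
Applying B6's transfer function to that IN value gives OUT[B6] (row B6 above).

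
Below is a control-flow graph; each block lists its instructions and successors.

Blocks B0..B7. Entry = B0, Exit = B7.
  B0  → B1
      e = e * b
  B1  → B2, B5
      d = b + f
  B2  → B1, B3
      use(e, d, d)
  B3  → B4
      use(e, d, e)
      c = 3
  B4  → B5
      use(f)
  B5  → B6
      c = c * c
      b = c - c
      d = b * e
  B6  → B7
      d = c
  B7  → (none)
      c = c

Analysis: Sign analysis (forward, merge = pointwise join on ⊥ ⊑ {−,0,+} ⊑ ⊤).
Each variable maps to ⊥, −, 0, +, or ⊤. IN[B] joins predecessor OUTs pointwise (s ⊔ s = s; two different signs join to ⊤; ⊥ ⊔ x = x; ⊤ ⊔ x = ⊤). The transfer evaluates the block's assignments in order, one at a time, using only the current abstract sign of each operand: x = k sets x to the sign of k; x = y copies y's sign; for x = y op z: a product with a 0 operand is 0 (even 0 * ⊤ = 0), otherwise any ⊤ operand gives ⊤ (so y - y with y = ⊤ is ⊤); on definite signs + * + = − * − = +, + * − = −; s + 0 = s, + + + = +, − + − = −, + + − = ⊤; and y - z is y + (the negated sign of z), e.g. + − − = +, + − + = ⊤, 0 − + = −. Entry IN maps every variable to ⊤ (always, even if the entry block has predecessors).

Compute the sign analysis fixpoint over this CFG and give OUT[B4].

Answer: {a: ⊤, b: ⊤, c: +, d: ⊤, e: ⊤, f: ⊤}

Working:
Per-block solution:
  B0:   IN=(all ⊤)   OUT=(all ⊤)
  B1:   IN=(all ⊤)   OUT=(all ⊤)
  B2:   IN=(all ⊤)   OUT=(all ⊤)
  B3:   IN=(all ⊤)   OUT={c:+; rest ⊤}
  B4:   IN={c:+; rest ⊤}   OUT={c:+; rest ⊤}
  B5:   IN=(all ⊤)   OUT=(all ⊤)
  B6:   IN=(all ⊤)   OUT=(all ⊤)
  B7:   IN=(all ⊤)   OUT=(all ⊤)

Merge at B4: IN[B4] = OUT[B3] = {a: ⊤, b: ⊤, c: +, d: ⊤, e: ⊤, f: ⊤}
Applying B4's transfer function to that IN value gives OUT[B4] (row B4 above).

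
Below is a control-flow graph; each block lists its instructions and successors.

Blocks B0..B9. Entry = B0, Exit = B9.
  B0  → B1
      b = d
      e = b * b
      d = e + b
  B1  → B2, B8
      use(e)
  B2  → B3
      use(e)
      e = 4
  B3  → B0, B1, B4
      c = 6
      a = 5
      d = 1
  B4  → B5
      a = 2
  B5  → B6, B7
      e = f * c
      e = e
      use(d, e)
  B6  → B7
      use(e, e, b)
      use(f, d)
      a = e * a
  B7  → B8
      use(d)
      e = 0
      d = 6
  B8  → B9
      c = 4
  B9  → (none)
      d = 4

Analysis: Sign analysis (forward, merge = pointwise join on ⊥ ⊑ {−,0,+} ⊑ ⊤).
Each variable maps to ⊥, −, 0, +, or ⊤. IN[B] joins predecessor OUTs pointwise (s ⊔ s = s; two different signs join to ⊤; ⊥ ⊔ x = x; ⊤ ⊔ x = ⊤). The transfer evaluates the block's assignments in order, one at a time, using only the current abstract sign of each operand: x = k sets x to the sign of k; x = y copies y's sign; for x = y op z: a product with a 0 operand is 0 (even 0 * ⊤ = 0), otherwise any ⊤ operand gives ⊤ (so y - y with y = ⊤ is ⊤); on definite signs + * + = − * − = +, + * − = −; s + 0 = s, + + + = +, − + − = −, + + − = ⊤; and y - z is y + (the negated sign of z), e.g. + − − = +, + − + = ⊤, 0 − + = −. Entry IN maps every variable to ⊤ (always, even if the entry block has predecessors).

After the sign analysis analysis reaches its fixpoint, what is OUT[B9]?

Answer: {a: ⊤, b: ⊤, c: +, d: +, e: ⊤, f: ⊤}

Derivation:
Converged values:
  B0:  IN=(all ⊤)  OUT=(all ⊤)
  B1:  IN=(all ⊤)  OUT=(all ⊤)
  B2:  IN=(all ⊤)  OUT={e:+; rest ⊤}
  B3:  IN={e:+; rest ⊤}  OUT={a:+, c:+, d:+, e:+; rest ⊤}
  B4:  IN={a:+, c:+, d:+, e:+; rest ⊤}  OUT={a:+, c:+, d:+, e:+; rest ⊤}
  B5:  IN={a:+, c:+, d:+, e:+; rest ⊤}  OUT={a:+, c:+, d:+; rest ⊤}
  B6:  IN={a:+, c:+, d:+; rest ⊤}  OUT={c:+, d:+; rest ⊤}
  B7:  IN={c:+, d:+; rest ⊤}  OUT={c:+, d:+, e:0; rest ⊤}
  B8:  IN=(all ⊤)  OUT={c:+; rest ⊤}
  B9:  IN={c:+; rest ⊤}  OUT={c:+, d:+; rest ⊤}

Merge at B9: IN[B9] = OUT[B8] = {a: ⊤, b: ⊤, c: +, d: ⊤, e: ⊤, f: ⊤}
Applying B9's transfer function to that IN value gives OUT[B9] (row B9 above).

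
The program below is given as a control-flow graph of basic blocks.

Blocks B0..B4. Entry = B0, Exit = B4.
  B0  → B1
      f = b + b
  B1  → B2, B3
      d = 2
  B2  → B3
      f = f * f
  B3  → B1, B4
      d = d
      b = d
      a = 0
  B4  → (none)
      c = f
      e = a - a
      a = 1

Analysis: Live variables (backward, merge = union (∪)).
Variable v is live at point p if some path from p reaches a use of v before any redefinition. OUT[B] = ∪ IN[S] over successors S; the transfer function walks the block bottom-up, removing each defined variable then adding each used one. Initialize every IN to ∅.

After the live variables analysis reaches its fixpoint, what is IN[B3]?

Answer: {d, f}

Derivation:
Per-block solution:
  B0: | IN={b} | OUT={f}
  B1: | IN={f} | OUT={d, f}
  B2: | IN={d, f} | OUT={d, f}
  B3: | IN={d, f} | OUT={a, f}
  B4: | IN={a, f} | OUT={}

Merge at B3: OUT[B3] = IN[B1] ⊔ IN[B4] = {a, f}
Applying B3's transfer function to that OUT value gives IN[B3] (row B3 above).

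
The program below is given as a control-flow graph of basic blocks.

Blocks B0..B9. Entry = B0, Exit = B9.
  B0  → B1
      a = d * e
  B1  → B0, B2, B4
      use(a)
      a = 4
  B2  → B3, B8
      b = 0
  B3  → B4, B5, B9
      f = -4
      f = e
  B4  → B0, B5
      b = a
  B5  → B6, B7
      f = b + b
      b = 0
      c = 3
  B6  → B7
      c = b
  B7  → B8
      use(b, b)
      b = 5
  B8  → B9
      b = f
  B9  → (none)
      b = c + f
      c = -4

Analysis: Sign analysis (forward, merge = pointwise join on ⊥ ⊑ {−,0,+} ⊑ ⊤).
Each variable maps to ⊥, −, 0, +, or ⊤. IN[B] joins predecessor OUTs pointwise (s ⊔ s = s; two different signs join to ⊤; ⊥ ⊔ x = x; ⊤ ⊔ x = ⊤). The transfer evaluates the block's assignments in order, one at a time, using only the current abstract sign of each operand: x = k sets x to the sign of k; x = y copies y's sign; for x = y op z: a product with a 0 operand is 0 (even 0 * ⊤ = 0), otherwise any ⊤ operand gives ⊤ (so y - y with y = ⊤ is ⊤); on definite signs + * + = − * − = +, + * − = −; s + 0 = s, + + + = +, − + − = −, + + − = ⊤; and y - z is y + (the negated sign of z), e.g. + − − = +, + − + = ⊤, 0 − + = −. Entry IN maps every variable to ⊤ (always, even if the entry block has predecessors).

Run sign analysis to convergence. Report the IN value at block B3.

Per-block solution:
  B0:   IN=(all ⊤)   OUT=(all ⊤)
  B1:   IN=(all ⊤)   OUT={a:+; rest ⊤}
  B2:   IN={a:+; rest ⊤}   OUT={a:+, b:0; rest ⊤}
  B3:   IN={a:+, b:0; rest ⊤}   OUT={a:+, b:0; rest ⊤}
  B4:   IN={a:+; rest ⊤}   OUT={a:+, b:+; rest ⊤}
  B5:   IN={a:+; rest ⊤}   OUT={a:+, b:0, c:+; rest ⊤}
  B6:   IN={a:+, b:0, c:+; rest ⊤}   OUT={a:+, b:0, c:0; rest ⊤}
  B7:   IN={a:+, b:0; rest ⊤}   OUT={a:+, b:+; rest ⊤}
  B8:   IN={a:+; rest ⊤}   OUT={a:+; rest ⊤}
  B9:   IN={a:+; rest ⊤}   OUT={a:+, c:-; rest ⊤}

Merge at B3: IN[B3] = OUT[B2] = {a: +, b: 0, c: ⊤, d: ⊤, e: ⊤, f: ⊤}

Answer: {a: +, b: 0, c: ⊤, d: ⊤, e: ⊤, f: ⊤}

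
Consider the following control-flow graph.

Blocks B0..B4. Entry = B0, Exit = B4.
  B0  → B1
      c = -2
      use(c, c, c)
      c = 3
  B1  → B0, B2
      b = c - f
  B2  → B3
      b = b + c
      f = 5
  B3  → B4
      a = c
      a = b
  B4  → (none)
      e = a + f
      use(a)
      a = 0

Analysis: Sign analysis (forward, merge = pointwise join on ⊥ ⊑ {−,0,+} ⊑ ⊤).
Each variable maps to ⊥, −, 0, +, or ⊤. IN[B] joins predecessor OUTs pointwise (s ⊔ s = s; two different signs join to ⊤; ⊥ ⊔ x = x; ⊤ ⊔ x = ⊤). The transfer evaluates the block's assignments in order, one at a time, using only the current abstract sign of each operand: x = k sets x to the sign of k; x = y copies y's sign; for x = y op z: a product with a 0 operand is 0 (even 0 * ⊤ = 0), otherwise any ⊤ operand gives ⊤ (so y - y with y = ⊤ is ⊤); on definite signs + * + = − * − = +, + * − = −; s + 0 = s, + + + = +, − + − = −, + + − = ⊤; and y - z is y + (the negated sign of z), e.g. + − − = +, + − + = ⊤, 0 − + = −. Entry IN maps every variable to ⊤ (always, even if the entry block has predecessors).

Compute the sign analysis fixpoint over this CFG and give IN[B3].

Per-block solution:
  B0: | IN=(all ⊤) | OUT={c:+; rest ⊤}
  B1: | IN={c:+; rest ⊤} | OUT={c:+; rest ⊤}
  B2: | IN={c:+; rest ⊤} | OUT={c:+, f:+; rest ⊤}
  B3: | IN={c:+, f:+; rest ⊤} | OUT={c:+, f:+; rest ⊤}
  B4: | IN={c:+, f:+; rest ⊤} | OUT={a:0, c:+, f:+; rest ⊤}

Merge at B3: IN[B3] = OUT[B2] = {a: ⊤, b: ⊤, c: +, d: ⊤, e: ⊤, f: +}

Answer: {a: ⊤, b: ⊤, c: +, d: ⊤, e: ⊤, f: +}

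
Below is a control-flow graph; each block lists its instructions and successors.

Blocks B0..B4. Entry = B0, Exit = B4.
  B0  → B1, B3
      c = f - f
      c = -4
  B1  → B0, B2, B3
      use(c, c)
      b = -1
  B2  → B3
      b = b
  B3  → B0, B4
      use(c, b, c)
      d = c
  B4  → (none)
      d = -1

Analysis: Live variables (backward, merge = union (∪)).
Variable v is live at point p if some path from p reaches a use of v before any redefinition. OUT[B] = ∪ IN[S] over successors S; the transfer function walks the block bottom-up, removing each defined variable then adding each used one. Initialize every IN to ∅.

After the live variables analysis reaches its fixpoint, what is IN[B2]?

Answer: {b, c, f}

Derivation:
Fixpoint table:
  B0:  IN={b, f}  OUT={b, c, f}
  B1:  IN={c, f}  OUT={b, c, f}
  B2:  IN={b, c, f}  OUT={b, c, f}
  B3:  IN={b, c, f}  OUT={b, f}
  B4:  IN={}  OUT={}

Merge at B2: OUT[B2] = IN[B3] = {b, c, f}
Applying B2's transfer function to that OUT value gives IN[B2] (row B2 above).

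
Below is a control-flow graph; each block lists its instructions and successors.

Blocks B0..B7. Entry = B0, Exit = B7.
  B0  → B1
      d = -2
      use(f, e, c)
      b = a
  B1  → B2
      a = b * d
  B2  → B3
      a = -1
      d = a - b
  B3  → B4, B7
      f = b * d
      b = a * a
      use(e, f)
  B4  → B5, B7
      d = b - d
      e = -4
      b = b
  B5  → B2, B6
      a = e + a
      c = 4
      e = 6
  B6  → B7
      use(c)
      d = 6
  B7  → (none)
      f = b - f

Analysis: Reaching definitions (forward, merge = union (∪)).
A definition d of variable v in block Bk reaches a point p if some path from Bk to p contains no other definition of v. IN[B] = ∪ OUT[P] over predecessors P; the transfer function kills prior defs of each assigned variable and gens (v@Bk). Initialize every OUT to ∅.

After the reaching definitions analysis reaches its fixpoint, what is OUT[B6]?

Answer: {a@B5, b@B4, c@B5, d@B6, e@B5, f@B3}

Derivation:
Fixpoint table:
  B0:   IN={}   OUT={b@B0, d@B0}
  B1:   IN={b@B0, d@B0}   OUT={a@B1, b@B0, d@B0}
  B2:   IN={a@B1, a@B5, b@B0, b@B4, c@B5, d@B0, d@B4, e@B5, f@B3}   OUT={a@B2, b@B0, b@B4, c@B5, d@B2, e@B5, f@B3}
  B3:   IN={a@B2, b@B0, b@B4, c@B5, d@B2, e@B5, f@B3}   OUT={a@B2, b@B3, c@B5, d@B2, e@B5, f@B3}
  B4:   IN={a@B2, b@B3, c@B5, d@B2, e@B5, f@B3}   OUT={a@B2, b@B4, c@B5, d@B4, e@B4, f@B3}
  B5:   IN={a@B2, b@B4, c@B5, d@B4, e@B4, f@B3}   OUT={a@B5, b@B4, c@B5, d@B4, e@B5, f@B3}
  B6:   IN={a@B5, b@B4, c@B5, d@B4, e@B5, f@B3}   OUT={a@B5, b@B4, c@B5, d@B6, e@B5, f@B3}
  B7:   IN={a@B2, a@B5, b@B3, b@B4, c@B5, d@B2, d@B4, d@B6, e@B4, e@B5, f@B3}   OUT={a@B2, a@B5, b@B3, b@B4, c@B5, d@B2, d@B4, d@B6, e@B4, e@B5, f@B7}

Merge at B6: IN[B6] = OUT[B5] = {a@B5, b@B4, c@B5, d@B4, e@B5, f@B3}
Applying B6's transfer function to that IN value gives OUT[B6] (row B6 above).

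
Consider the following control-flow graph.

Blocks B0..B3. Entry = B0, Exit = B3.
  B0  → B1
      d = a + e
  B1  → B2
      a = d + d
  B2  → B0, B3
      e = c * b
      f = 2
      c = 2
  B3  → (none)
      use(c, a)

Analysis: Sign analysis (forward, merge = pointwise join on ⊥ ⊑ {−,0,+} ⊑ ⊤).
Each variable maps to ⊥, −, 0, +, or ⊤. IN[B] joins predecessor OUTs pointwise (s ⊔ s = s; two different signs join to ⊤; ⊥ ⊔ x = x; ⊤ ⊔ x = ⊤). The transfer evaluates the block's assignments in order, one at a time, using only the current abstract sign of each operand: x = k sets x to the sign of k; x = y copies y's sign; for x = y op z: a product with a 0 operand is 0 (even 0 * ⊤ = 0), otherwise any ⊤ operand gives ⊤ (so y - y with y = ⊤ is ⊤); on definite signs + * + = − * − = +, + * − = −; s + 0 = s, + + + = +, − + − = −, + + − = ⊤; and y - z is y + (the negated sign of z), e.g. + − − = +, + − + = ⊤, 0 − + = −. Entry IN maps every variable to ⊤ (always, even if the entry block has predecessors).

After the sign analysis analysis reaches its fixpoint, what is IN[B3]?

Converged values:
  B0:  IN=(all ⊤)  OUT=(all ⊤)
  B1:  IN=(all ⊤)  OUT=(all ⊤)
  B2:  IN=(all ⊤)  OUT={c:+, f:+; rest ⊤}
  B3:  IN={c:+, f:+; rest ⊤}  OUT={c:+, f:+; rest ⊤}

Merge at B3: IN[B3] = OUT[B2] = {a: ⊤, b: ⊤, c: +, d: ⊤, e: ⊤, f: +}

Answer: {a: ⊤, b: ⊤, c: +, d: ⊤, e: ⊤, f: +}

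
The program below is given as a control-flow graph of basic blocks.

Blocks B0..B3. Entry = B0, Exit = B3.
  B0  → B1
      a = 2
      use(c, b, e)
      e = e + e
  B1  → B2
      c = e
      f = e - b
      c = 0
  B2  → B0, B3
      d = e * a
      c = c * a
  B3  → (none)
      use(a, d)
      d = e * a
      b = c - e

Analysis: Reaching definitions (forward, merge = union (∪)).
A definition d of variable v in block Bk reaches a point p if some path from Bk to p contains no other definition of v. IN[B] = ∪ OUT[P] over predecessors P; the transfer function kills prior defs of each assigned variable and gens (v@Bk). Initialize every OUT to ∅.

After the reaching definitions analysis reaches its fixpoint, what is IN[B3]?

Answer: {a@B0, c@B2, d@B2, e@B0, f@B1}

Working:
Converged values:
  B0:  IN={a@B0, c@B2, d@B2, e@B0, f@B1}  OUT={a@B0, c@B2, d@B2, e@B0, f@B1}
  B1:  IN={a@B0, c@B2, d@B2, e@B0, f@B1}  OUT={a@B0, c@B1, d@B2, e@B0, f@B1}
  B2:  IN={a@B0, c@B1, d@B2, e@B0, f@B1}  OUT={a@B0, c@B2, d@B2, e@B0, f@B1}
  B3:  IN={a@B0, c@B2, d@B2, e@B0, f@B1}  OUT={a@B0, b@B3, c@B2, d@B3, e@B0, f@B1}

Merge at B3: IN[B3] = OUT[B2] = {a@B0, c@B2, d@B2, e@B0, f@B1}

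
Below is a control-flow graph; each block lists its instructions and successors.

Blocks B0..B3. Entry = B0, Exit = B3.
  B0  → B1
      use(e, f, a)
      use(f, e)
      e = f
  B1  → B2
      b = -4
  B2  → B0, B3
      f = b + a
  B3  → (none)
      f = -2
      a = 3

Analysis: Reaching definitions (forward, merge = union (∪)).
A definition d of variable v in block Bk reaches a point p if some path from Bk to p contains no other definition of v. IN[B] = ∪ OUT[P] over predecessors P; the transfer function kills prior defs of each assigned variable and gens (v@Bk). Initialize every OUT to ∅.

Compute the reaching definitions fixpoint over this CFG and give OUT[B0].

Answer: {b@B1, e@B0, f@B2}

Trace:
Per-block solution:
  B0:  IN={b@B1, e@B0, f@B2}  OUT={b@B1, e@B0, f@B2}
  B1:  IN={b@B1, e@B0, f@B2}  OUT={b@B1, e@B0, f@B2}
  B2:  IN={b@B1, e@B0, f@B2}  OUT={b@B1, e@B0, f@B2}
  B3:  IN={b@B1, e@B0, f@B2}  OUT={a@B3, b@B1, e@B0, f@B3}

Merge at B0 (entry node, so the boundary value {} is joined with the incoming edge(s)): IN[B0] = {} ⊔ OUT[B2] = {b@B1, e@B0, f@B2}
Applying B0's transfer function to that IN value gives OUT[B0] (row B0 above).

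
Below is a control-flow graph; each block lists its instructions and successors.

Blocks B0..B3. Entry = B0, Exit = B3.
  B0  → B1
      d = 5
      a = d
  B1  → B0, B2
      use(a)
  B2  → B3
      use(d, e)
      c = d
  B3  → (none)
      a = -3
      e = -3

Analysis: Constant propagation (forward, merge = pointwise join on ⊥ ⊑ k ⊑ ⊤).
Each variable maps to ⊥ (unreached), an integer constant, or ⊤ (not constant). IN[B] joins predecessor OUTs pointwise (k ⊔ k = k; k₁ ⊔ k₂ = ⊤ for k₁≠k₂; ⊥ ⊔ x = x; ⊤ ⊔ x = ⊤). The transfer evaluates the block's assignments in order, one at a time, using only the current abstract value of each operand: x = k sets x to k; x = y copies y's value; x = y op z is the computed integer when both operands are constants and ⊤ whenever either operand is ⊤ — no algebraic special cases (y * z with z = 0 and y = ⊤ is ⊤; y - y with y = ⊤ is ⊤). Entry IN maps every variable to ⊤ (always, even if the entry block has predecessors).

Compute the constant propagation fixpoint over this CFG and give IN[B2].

Answer: {a: 5, b: ⊤, c: ⊤, d: 5, e: ⊤, f: ⊤}

Working:
Fixpoint table:
  B0:   IN=(all ⊤)   OUT={a:5, d:5; rest ⊤}
  B1:   IN={a:5, d:5; rest ⊤}   OUT={a:5, d:5; rest ⊤}
  B2:   IN={a:5, d:5; rest ⊤}   OUT={a:5, c:5, d:5; rest ⊤}
  B3:   IN={a:5, c:5, d:5; rest ⊤}   OUT={a:-3, c:5, d:5, e:-3; rest ⊤}

Merge at B2: IN[B2] = OUT[B1] = {a: 5, b: ⊤, c: ⊤, d: 5, e: ⊤, f: ⊤}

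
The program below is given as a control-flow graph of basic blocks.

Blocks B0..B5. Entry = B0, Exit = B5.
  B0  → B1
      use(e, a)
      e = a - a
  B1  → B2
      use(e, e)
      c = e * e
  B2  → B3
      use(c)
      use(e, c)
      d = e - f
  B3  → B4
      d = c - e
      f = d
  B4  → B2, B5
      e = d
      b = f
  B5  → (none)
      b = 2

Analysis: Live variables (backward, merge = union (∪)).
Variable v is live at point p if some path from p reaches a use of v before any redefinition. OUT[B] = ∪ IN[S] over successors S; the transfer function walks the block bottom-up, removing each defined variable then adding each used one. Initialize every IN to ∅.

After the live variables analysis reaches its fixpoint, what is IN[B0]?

Answer: {a, e, f}

Working:
Per-block solution:
  B0:   IN={a, e, f}   OUT={e, f}
  B1:   IN={e, f}   OUT={c, e, f}
  B2:   IN={c, e, f}   OUT={c, e}
  B3:   IN={c, e}   OUT={c, d, f}
  B4:   IN={c, d, f}   OUT={c, e, f}
  B5:   IN={}   OUT={}

Merge at B0: OUT[B0] = IN[B1] = {e, f}
Applying B0's transfer function to that OUT value gives IN[B0] (row B0 above).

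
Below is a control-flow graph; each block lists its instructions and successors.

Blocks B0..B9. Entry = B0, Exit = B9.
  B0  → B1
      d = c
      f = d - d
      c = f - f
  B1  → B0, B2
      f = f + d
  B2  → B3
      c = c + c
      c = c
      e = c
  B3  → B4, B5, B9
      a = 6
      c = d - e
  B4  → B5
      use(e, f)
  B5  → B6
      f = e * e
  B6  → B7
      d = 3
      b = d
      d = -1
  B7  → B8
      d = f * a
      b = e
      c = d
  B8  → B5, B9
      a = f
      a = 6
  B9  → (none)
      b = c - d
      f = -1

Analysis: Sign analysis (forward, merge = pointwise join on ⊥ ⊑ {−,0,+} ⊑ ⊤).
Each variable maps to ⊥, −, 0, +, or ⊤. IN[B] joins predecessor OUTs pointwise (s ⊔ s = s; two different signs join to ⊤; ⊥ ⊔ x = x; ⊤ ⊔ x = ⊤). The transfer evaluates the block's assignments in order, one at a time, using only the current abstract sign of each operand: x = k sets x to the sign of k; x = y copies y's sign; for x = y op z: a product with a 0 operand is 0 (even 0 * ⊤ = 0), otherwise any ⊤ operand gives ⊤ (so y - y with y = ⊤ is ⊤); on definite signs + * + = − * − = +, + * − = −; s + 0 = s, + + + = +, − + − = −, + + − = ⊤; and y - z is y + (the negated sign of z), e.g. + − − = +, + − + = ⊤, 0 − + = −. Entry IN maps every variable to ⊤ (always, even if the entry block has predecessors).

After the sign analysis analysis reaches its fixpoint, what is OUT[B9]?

Answer: {a: +, b: ⊤, c: ⊤, d: ⊤, e: ⊤, f: -}

Trace:
Fixpoint table:
  B0: | IN=(all ⊤) | OUT=(all ⊤)
  B1: | IN=(all ⊤) | OUT=(all ⊤)
  B2: | IN=(all ⊤) | OUT=(all ⊤)
  B3: | IN=(all ⊤) | OUT={a:+; rest ⊤}
  B4: | IN={a:+; rest ⊤} | OUT={a:+; rest ⊤}
  B5: | IN={a:+; rest ⊤} | OUT={a:+; rest ⊤}
  B6: | IN={a:+; rest ⊤} | OUT={a:+, b:+, d:-; rest ⊤}
  B7: | IN={a:+, b:+, d:-; rest ⊤} | OUT={a:+; rest ⊤}
  B8: | IN={a:+; rest ⊤} | OUT={a:+; rest ⊤}
  B9: | IN={a:+; rest ⊤} | OUT={a:+, f:-; rest ⊤}

Merge at B9: IN[B9] = OUT[B3] ⊔ OUT[B8] = {a: +, b: ⊤, c: ⊤, d: ⊤, e: ⊤, f: ⊤}
Applying B9's transfer function to that IN value gives OUT[B9] (row B9 above).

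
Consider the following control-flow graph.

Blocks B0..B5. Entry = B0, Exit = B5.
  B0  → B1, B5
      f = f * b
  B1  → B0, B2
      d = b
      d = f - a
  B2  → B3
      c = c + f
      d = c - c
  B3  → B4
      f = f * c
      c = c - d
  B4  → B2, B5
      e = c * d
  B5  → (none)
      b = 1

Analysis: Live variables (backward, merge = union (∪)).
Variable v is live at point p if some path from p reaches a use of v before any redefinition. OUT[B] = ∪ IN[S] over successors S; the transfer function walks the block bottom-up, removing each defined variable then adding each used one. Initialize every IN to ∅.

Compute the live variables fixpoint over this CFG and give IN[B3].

Per-block solution:
  B0:   IN={a, b, c, f}   OUT={a, b, c, f}
  B1:   IN={a, b, c, f}   OUT={a, b, c, f}
  B2:   IN={c, f}   OUT={c, d, f}
  B3:   IN={c, d, f}   OUT={c, d, f}
  B4:   IN={c, d, f}   OUT={c, f}
  B5:   IN={}   OUT={}

Merge at B3: OUT[B3] = IN[B4] = {c, d, f}
Applying B3's transfer function to that OUT value gives IN[B3] (row B3 above).

Answer: {c, d, f}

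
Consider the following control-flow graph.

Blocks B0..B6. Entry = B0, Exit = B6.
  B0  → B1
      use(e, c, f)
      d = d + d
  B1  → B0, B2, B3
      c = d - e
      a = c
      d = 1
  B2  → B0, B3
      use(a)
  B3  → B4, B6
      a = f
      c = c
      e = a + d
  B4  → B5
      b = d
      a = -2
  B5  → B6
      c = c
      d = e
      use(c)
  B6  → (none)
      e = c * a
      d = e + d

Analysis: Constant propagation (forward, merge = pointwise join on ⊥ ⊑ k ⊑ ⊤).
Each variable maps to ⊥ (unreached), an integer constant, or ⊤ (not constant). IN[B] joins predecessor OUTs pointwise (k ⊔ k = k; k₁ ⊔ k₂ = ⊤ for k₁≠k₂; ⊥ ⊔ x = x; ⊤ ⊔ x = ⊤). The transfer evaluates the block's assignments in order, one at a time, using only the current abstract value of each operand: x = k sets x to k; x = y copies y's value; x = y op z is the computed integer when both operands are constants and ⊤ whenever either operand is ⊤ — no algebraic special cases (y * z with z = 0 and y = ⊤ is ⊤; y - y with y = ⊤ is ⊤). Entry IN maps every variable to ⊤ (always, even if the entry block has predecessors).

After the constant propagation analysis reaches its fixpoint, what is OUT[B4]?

Fixpoint table:
  B0: | IN=(all ⊤) | OUT=(all ⊤)
  B1: | IN=(all ⊤) | OUT={d:1; rest ⊤}
  B2: | IN={d:1; rest ⊤} | OUT={d:1; rest ⊤}
  B3: | IN={d:1; rest ⊤} | OUT={d:1; rest ⊤}
  B4: | IN={d:1; rest ⊤} | OUT={a:-2, b:1, d:1; rest ⊤}
  B5: | IN={a:-2, b:1, d:1; rest ⊤} | OUT={a:-2, b:1; rest ⊤}
  B6: | IN=(all ⊤) | OUT=(all ⊤)

Merge at B4: IN[B4] = OUT[B3] = {a: ⊤, b: ⊤, c: ⊤, d: 1, e: ⊤, f: ⊤}
Applying B4's transfer function to that IN value gives OUT[B4] (row B4 above).

Answer: {a: -2, b: 1, c: ⊤, d: 1, e: ⊤, f: ⊤}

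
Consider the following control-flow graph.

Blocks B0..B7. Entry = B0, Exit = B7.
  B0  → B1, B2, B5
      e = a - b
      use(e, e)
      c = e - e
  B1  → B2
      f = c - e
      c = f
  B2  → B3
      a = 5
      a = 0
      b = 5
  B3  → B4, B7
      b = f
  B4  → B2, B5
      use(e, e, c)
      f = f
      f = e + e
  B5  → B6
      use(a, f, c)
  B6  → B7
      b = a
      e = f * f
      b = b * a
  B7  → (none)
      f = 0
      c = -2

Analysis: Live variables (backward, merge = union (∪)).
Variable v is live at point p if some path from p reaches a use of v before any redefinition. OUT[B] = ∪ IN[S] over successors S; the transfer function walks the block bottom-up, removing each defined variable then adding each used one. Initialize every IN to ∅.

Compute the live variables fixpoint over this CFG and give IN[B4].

Answer: {a, c, e, f}

Working:
Converged values:
  B0:   IN={a, b, f}   OUT={a, c, e, f}
  B1:   IN={c, e}   OUT={c, e, f}
  B2:   IN={c, e, f}   OUT={a, c, e, f}
  B3:   IN={a, c, e, f}   OUT={a, c, e, f}
  B4:   IN={a, c, e, f}   OUT={a, c, e, f}
  B5:   IN={a, c, f}   OUT={a, f}
  B6:   IN={a, f}   OUT={}
  B7:   IN={}   OUT={}

Merge at B4: OUT[B4] = IN[B2] ⊔ IN[B5] = {a, c, e, f}
Applying B4's transfer function to that OUT value gives IN[B4] (row B4 above).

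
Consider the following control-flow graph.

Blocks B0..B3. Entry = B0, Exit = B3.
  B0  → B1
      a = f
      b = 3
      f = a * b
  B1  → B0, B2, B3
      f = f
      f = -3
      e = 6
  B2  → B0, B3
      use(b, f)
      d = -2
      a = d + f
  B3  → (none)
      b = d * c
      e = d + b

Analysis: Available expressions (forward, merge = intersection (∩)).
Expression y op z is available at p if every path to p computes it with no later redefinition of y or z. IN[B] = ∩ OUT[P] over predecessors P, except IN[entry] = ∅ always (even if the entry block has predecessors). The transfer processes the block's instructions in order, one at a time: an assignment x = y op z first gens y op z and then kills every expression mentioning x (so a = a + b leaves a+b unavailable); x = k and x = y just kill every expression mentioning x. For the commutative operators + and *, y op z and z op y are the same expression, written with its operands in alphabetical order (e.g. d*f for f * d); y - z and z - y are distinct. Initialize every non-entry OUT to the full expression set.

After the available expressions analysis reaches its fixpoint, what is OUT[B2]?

Fixpoint table:
  B0:   IN={}   OUT={a*b}
  B1:   IN={a*b}   OUT={a*b}
  B2:   IN={a*b}   OUT={d+f}
  B3:   IN={}   OUT={b+d, c*d}

Merge at B2: IN[B2] = OUT[B1] = {a*b}
Applying B2's transfer function to that IN value gives OUT[B2] (row B2 above).

Answer: {d+f}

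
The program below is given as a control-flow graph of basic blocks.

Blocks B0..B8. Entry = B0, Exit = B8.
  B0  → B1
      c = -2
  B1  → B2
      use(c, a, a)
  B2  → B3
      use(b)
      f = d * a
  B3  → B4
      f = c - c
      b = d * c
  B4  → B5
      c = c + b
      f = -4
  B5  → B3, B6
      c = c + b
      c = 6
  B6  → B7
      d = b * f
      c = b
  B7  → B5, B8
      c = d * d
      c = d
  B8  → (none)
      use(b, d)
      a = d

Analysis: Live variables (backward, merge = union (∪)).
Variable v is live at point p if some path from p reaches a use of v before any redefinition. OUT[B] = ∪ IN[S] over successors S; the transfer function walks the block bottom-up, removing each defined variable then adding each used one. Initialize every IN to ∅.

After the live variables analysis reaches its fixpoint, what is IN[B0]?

Answer: {a, b, d}

Trace:
Converged values:
  B0:  IN={a, b, d}  OUT={a, b, c, d}
  B1:  IN={a, b, c, d}  OUT={a, b, c, d}
  B2:  IN={a, b, c, d}  OUT={c, d}
  B3:  IN={c, d}  OUT={b, c, d}
  B4:  IN={b, c, d}  OUT={b, c, d, f}
  B5:  IN={b, c, d, f}  OUT={b, c, d, f}
  B6:  IN={b, f}  OUT={b, d, f}
  B7:  IN={b, d, f}  OUT={b, c, d, f}
  B8:  IN={b, d}  OUT={}

Merge at B0: OUT[B0] = IN[B1] = {a, b, c, d}
Applying B0's transfer function to that OUT value gives IN[B0] (row B0 above).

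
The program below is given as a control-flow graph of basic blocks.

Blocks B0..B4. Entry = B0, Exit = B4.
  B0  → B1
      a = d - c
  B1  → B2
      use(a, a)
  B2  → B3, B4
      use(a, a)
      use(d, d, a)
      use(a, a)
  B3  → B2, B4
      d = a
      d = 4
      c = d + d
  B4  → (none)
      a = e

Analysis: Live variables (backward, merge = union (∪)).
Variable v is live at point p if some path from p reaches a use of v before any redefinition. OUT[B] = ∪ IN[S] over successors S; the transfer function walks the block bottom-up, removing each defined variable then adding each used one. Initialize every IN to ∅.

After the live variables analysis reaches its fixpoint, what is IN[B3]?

Answer: {a, e}

Derivation:
Per-block solution:
  B0:  IN={c, d, e}  OUT={a, d, e}
  B1:  IN={a, d, e}  OUT={a, d, e}
  B2:  IN={a, d, e}  OUT={a, e}
  B3:  IN={a, e}  OUT={a, d, e}
  B4:  IN={e}  OUT={}

Merge at B3: OUT[B3] = IN[B2] ⊔ IN[B4] = {a, d, e}
Applying B3's transfer function to that OUT value gives IN[B3] (row B3 above).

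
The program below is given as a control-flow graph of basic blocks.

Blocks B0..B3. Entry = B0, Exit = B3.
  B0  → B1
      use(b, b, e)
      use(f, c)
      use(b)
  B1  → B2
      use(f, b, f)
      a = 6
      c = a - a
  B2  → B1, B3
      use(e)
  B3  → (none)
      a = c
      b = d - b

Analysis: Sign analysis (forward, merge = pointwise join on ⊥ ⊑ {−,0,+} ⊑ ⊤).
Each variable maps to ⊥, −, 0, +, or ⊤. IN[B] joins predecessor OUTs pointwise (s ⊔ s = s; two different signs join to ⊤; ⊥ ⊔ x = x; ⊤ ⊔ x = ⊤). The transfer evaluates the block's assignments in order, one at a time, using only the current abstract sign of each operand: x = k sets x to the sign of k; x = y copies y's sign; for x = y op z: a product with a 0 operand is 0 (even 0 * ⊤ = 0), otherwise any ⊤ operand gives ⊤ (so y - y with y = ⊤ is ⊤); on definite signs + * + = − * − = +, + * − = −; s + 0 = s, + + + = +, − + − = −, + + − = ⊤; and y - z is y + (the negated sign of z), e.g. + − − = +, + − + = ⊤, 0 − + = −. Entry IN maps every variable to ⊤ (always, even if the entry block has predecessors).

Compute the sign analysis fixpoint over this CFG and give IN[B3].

Answer: {a: +, b: ⊤, c: ⊤, d: ⊤, e: ⊤, f: ⊤}

Derivation:
Fixpoint table:
  B0:  IN=(all ⊤)  OUT=(all ⊤)
  B1:  IN=(all ⊤)  OUT={a:+; rest ⊤}
  B2:  IN={a:+; rest ⊤}  OUT={a:+; rest ⊤}
  B3:  IN={a:+; rest ⊤}  OUT=(all ⊤)

Merge at B3: IN[B3] = OUT[B2] = {a: +, b: ⊤, c: ⊤, d: ⊤, e: ⊤, f: ⊤}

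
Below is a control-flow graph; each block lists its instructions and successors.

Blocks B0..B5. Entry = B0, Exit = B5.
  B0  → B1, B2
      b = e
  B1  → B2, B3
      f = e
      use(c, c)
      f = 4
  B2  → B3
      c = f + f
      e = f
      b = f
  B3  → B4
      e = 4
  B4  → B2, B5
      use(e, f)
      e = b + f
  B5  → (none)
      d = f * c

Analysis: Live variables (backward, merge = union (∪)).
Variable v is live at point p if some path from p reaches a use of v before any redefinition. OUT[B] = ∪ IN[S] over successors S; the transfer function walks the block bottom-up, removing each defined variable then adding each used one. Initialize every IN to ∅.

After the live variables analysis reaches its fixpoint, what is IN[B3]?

Fixpoint table:
  B0: | IN={c, e, f} | OUT={b, c, e, f}
  B1: | IN={b, c, e} | OUT={b, c, f}
  B2: | IN={f} | OUT={b, c, f}
  B3: | IN={b, c, f} | OUT={b, c, e, f}
  B4: | IN={b, c, e, f} | OUT={c, f}
  B5: | IN={c, f} | OUT={}

Merge at B3: OUT[B3] = IN[B4] = {b, c, e, f}
Applying B3's transfer function to that OUT value gives IN[B3] (row B3 above).

Answer: {b, c, f}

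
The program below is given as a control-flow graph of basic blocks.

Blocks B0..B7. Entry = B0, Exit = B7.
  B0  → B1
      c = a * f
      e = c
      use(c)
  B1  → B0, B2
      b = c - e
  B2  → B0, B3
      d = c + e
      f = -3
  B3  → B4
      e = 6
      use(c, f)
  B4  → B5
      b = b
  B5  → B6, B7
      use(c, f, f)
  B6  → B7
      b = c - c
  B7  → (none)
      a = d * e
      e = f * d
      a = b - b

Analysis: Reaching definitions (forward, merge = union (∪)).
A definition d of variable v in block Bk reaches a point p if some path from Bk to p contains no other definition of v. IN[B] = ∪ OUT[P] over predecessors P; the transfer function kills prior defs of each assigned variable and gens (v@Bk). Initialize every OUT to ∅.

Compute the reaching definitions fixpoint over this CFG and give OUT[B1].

Answer: {b@B1, c@B0, d@B2, e@B0, f@B2}

Derivation:
Converged values:
  B0:  IN={b@B1, c@B0, d@B2, e@B0, f@B2}  OUT={b@B1, c@B0, d@B2, e@B0, f@B2}
  B1:  IN={b@B1, c@B0, d@B2, e@B0, f@B2}  OUT={b@B1, c@B0, d@B2, e@B0, f@B2}
  B2:  IN={b@B1, c@B0, d@B2, e@B0, f@B2}  OUT={b@B1, c@B0, d@B2, e@B0, f@B2}
  B3:  IN={b@B1, c@B0, d@B2, e@B0, f@B2}  OUT={b@B1, c@B0, d@B2, e@B3, f@B2}
  B4:  IN={b@B1, c@B0, d@B2, e@B3, f@B2}  OUT={b@B4, c@B0, d@B2, e@B3, f@B2}
  B5:  IN={b@B4, c@B0, d@B2, e@B3, f@B2}  OUT={b@B4, c@B0, d@B2, e@B3, f@B2}
  B6:  IN={b@B4, c@B0, d@B2, e@B3, f@B2}  OUT={b@B6, c@B0, d@B2, e@B3, f@B2}
  B7:  IN={b@B4, b@B6, c@B0, d@B2, e@B3, f@B2}  OUT={a@B7, b@B4, b@B6, c@B0, d@B2, e@B7, f@B2}

Merge at B1: IN[B1] = OUT[B0] = {b@B1, c@B0, d@B2, e@B0, f@B2}
Applying B1's transfer function to that IN value gives OUT[B1] (row B1 above).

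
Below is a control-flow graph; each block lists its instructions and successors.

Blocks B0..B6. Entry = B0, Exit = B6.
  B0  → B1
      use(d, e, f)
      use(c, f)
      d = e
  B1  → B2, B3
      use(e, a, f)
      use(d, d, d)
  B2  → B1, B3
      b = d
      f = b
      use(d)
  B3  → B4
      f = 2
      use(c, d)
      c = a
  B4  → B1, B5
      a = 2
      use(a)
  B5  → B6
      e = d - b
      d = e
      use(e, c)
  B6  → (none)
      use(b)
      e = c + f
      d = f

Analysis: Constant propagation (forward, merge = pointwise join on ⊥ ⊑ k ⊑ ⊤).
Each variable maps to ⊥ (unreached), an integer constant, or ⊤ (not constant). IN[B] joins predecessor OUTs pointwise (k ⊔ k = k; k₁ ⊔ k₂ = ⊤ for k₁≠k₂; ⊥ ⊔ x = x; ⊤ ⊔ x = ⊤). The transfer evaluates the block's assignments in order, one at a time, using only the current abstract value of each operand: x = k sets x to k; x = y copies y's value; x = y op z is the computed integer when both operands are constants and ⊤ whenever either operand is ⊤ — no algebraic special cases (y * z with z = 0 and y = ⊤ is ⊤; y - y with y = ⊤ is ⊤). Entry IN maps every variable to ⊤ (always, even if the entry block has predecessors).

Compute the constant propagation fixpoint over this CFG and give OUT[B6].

Answer: {a: 2, b: ⊤, c: ⊤, d: 2, e: ⊤, f: 2}

Trace:
Converged values:
  B0:  IN=(all ⊤)  OUT=(all ⊤)
  B1:  IN=(all ⊤)  OUT=(all ⊤)
  B2:  IN=(all ⊤)  OUT=(all ⊤)
  B3:  IN=(all ⊤)  OUT={f:2; rest ⊤}
  B4:  IN={f:2; rest ⊤}  OUT={a:2, f:2; rest ⊤}
  B5:  IN={a:2, f:2; rest ⊤}  OUT={a:2, f:2; rest ⊤}
  B6:  IN={a:2, f:2; rest ⊤}  OUT={a:2, d:2, f:2; rest ⊤}

Merge at B6: IN[B6] = OUT[B5] = {a: 2, b: ⊤, c: ⊤, d: ⊤, e: ⊤, f: 2}
Applying B6's transfer function to that IN value gives OUT[B6] (row B6 above).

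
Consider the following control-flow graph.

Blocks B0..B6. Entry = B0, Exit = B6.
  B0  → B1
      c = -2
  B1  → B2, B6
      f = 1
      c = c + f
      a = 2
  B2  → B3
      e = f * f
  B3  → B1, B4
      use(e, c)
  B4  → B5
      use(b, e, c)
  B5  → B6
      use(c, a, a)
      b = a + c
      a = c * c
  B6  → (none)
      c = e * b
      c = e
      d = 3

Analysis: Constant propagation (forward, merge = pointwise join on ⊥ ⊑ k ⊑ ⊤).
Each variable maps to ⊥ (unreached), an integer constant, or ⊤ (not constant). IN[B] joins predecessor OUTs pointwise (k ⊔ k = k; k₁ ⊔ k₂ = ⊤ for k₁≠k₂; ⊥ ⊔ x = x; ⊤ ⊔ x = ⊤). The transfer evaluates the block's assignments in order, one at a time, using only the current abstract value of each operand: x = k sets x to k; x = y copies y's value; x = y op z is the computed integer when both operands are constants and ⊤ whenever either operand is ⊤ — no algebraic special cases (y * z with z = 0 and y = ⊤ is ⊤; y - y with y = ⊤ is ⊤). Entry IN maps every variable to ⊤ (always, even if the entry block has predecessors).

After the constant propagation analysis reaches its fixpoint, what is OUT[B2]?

Converged values:
  B0: | IN=(all ⊤) | OUT={c:-2; rest ⊤}
  B1: | IN=(all ⊤) | OUT={a:2, f:1; rest ⊤}
  B2: | IN={a:2, f:1; rest ⊤} | OUT={a:2, e:1, f:1; rest ⊤}
  B3: | IN={a:2, e:1, f:1; rest ⊤} | OUT={a:2, e:1, f:1; rest ⊤}
  B4: | IN={a:2, e:1, f:1; rest ⊤} | OUT={a:2, e:1, f:1; rest ⊤}
  B5: | IN={a:2, e:1, f:1; rest ⊤} | OUT={e:1, f:1; rest ⊤}
  B6: | IN={f:1; rest ⊤} | OUT={d:3, f:1; rest ⊤}

Merge at B2: IN[B2] = OUT[B1] = {a: 2, b: ⊤, c: ⊤, d: ⊤, e: ⊤, f: 1}
Applying B2's transfer function to that IN value gives OUT[B2] (row B2 above).

Answer: {a: 2, b: ⊤, c: ⊤, d: ⊤, e: 1, f: 1}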